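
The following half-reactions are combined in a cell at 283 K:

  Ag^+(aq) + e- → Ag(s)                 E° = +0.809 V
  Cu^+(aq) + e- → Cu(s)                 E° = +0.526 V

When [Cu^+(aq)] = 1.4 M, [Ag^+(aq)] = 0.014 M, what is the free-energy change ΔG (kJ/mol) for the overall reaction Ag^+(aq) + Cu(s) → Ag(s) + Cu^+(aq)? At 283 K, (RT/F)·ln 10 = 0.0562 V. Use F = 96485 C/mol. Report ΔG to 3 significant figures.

With Ag⁺/Ag reduced at the cathode, E°cell = +0.809 − (+0.526) = +0.283 V and n = 1.
Q = [Cu^+(aq)] / [Ag^+(aq)] = 100, so log Q = 2.000 and E = +0.283 − (0.0562/1)(2.000) = +0.1706 V.
Then ΔG = −nFE = −1 × 96485 × +0.1706 J/mol = −16.5 kJ/mol.

−16.5 kJ/mol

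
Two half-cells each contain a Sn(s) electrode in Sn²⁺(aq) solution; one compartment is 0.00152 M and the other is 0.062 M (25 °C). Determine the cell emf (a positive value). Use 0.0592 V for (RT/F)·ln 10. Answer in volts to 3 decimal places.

For a concentration cell E°cell = 0, since both electrodes use the same couple.
The compartment with the higher Sn²⁺(aq) concentration (0.062 M) acts as the cathode; ions are reduced there and produced at the dilute (0.00152 M) anode.
With n = 2, Ecell = −(0.0592/2)·log([dilute]/[conc]) = −(0.0592/2)·log(0.00152/0.062) = +0.048 V.

0.048 V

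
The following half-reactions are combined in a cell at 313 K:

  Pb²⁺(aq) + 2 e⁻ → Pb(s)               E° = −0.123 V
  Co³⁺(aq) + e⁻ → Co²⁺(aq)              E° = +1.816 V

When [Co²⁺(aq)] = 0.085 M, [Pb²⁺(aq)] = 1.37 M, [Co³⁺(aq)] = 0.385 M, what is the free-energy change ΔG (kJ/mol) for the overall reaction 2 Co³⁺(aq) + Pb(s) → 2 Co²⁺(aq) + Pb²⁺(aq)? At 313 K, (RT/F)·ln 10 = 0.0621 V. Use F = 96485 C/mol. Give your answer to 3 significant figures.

E°cell = +1.816 − (−0.123) = +1.939 V; the balanced reaction transfers n = 2 electrons.
The reaction quotient is ([Co²⁺(aq)]^2·[Pb²⁺(aq)]) / [Co³⁺(aq)]^2 = 0.0668; by Nernst, E = +1.939 − (0.0621/2)(−1.175) = +1.9755 V.
ΔG = −nFE = −(2)(96485)(+1.9755) J/mol = −381 kJ/mol.

−381 kJ/mol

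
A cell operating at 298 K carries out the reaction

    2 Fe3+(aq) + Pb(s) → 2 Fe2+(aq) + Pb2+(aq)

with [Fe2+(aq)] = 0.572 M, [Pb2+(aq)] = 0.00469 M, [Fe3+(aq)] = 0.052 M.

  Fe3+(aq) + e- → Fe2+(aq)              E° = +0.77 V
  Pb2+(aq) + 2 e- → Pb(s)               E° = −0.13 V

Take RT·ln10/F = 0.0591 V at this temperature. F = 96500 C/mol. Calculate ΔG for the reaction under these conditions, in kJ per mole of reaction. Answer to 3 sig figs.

−175 kJ/mol

With Fe³⁺/Fe²⁺ reduced at the cathode, E°cell = +0.77 − (−0.13) = +0.90 V and n = 2.
Q = ([Fe2+(aq)]^2·[Pb2+(aq)]) / [Fe3+(aq)]^2 = 0.567, so log Q = −0.246 and E = +0.90 − (0.0591/2)(−0.246) = +0.9073 V.
Finally ΔG = −nFE = −(2)(96500 C/mol)(+0.9073 V) = −175 kJ/mol.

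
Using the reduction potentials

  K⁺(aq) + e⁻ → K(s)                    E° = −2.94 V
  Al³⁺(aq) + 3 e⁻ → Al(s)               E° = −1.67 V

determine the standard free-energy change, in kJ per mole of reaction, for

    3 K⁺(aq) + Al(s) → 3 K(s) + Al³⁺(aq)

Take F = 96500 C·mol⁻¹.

In the reaction as written K⁺(aq) is reduced, so the K⁺/K couple is the cathode and Al³⁺/Al is the anode.
E°cell = −2.94 − (−1.67) = −1.27 V; balancing electrons gives n = 3.
ΔG° = −nFE°cell = −(3)(96500)(−1.27) J/mol = +368 kJ/mol.

+368 kJ/mol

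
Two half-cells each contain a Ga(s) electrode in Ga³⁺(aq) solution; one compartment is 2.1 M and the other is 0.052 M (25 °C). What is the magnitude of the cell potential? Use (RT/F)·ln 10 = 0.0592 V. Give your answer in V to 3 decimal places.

0.032 V

For a concentration cell E°cell = 0, since both electrodes use the same couple.
The compartment with the higher Ga³⁺(aq) concentration (2.1 M) acts as the cathode; ions are reduced there and produced at the dilute (0.052 M) anode.
With n = 3, Ecell = −(0.0592/3)·log([dilute]/[conc]) = −(0.0592/3)·log(0.052/2.1) = +0.032 V.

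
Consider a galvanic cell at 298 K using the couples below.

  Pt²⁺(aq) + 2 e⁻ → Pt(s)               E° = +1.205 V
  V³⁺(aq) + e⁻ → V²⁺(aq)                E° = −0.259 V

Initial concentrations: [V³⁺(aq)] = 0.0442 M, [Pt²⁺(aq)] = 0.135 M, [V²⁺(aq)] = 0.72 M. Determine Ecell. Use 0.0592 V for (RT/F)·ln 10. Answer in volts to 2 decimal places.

The Pt²⁺/Pt couple has the more positive E°, so it is the cathode; V³⁺/V²⁺ is the anode.
E°cell = E°cat − E°an = +1.205 − (−0.259) = +1.464 V; n = 2.
The balanced reaction is Pt²⁺(aq) + 2 V²⁺(aq) → Pt(s) + 2 V³⁺(aq), so Q = [V³⁺(aq)]^2 / ([Pt²⁺(aq)]·[V²⁺(aq)]^2) = 0.0279 and log Q = −1.554.
Applying E = E° − (RT ln10/nF)·log Q gives +1.464 − (0.0592/2)(−1.554) = +1.51 V.

+1.51 V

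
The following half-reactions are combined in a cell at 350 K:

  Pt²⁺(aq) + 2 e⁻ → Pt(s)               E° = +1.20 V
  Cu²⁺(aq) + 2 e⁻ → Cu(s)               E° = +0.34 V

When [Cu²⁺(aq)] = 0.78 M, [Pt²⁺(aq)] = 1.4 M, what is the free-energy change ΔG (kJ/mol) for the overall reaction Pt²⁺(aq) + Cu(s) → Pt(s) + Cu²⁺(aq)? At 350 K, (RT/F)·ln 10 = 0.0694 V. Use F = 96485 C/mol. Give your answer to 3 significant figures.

−168 kJ/mol

The standard cell potential is +1.20 − (+0.34) = +0.86 V, with n = 2 electrons in the balanced equation.
The reaction quotient is [Cu²⁺(aq)] / [Pt²⁺(aq)] = 0.557; by Nernst, E = +0.86 − (0.0694/2)(−0.254) = +0.8688 V.
Finally ΔG = −nFE = −(2)(96485 C/mol)(+0.8688 V) = −168 kJ/mol.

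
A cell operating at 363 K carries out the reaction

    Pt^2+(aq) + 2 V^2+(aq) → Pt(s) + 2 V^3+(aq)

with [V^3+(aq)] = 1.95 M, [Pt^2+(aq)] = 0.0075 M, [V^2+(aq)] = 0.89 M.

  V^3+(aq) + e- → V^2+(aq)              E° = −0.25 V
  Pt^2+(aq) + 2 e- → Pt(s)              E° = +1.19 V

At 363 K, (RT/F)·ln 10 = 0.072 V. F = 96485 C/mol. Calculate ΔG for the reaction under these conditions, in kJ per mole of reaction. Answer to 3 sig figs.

−258 kJ/mol

With Pt²⁺/Pt reduced at the cathode, E°cell = +1.19 − (−0.25) = +1.44 V and n = 2.
Here Q = [V^3+(aq)]^2 / ([Pt^2+(aq)]·[V^2+(aq)]^2) = 640 (log Q = 2.806), giving E = +1.44 − (0.072/2)·(2.806) = +1.3390 V.
Finally ΔG = −nFE = −(2)(96485 C/mol)(+1.3390 V) = −258 kJ/mol.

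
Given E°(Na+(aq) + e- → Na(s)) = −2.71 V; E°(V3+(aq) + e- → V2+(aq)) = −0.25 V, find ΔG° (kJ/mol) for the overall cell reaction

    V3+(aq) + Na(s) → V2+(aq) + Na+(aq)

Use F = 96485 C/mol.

In the reaction as written V3+(aq) is reduced, so the V³⁺/V²⁺ couple is the cathode and Na⁺/Na is the anode.
E°cell = −0.25 − (−2.71) = +2.46 V; balancing electrons gives n = 1.
ΔG° = −nFE°cell = −(1)(96485)(+2.46) J/mol = −237 kJ/mol.

−237 kJ/mol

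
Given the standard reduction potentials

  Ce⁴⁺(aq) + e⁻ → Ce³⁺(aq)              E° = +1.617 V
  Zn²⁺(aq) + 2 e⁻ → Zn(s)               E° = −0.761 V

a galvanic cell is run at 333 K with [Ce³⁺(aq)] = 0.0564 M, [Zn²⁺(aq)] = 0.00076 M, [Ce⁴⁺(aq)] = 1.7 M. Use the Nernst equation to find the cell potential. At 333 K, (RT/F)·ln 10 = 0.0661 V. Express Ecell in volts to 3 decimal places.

+2.579 V

Ce⁴⁺/Ce³⁺ is reduced (cathode, E° = +1.617 V) and Zn²⁺/Zn is oxidized (anode).
E°cell = +1.617 − (−0.761) = +2.378 V, with n = 2 electrons transferred.
The balanced reaction is 2 Ce⁴⁺(aq) + Zn(s) → 2 Ce³⁺(aq) + Zn²⁺(aq), so Q = ([Ce³⁺(aq)]^2·[Zn²⁺(aq)]) / [Ce⁴⁺(aq)]^2 = 8.37×10^−7 and log Q = −6.078.
E = E° − (0.0661/n)·log Q = +2.378 − (0.0661/2)(−6.078) = +2.579 V.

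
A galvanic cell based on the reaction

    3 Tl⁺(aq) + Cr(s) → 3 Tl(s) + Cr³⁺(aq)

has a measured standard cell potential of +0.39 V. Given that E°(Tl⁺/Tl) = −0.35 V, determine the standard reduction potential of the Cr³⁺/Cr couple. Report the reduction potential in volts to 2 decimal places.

In the reaction as written the Tl⁺/Tl couple is reduced (cathode) and Cr³⁺/Cr is oxidized (anode), so E°cell = E°(Tl⁺/Tl) − E°(Cr³⁺/Cr).
E°(Cr³⁺/Cr) = E°(cathode) − E°cell = −0.35 − (+0.39) = −0.74 V.

−0.74 V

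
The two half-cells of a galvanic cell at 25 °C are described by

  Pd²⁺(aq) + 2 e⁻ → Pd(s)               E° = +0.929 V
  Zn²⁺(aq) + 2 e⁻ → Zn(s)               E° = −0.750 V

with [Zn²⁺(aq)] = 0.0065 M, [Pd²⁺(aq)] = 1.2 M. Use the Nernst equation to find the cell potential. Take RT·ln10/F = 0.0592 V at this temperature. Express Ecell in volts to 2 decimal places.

+1.75 V

Pd²⁺/Pd is reduced (cathode, E° = +0.929 V) and Zn²⁺/Zn is oxidized (anode).
E°cell = +0.929 − (−0.750) = +1.679 V, with n = 2 electrons transferred.
Balancing gives Pd²⁺(aq) + Zn(s) → Pd(s) + Zn²⁺(aq); hence Q = [Zn²⁺(aq)] / [Pd²⁺(aq)] = 0.00542 (log Q = −2.266).
By the Nernst equation, E = +1.679 − (0.0592/2)·(−2.266) = +1.75 V.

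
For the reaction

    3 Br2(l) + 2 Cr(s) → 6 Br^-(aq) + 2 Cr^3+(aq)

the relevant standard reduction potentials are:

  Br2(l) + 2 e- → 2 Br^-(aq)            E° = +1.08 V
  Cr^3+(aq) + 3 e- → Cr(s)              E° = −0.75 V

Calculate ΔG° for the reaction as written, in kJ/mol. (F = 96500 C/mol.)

In the reaction as written Br2(l) is reduced, so the Br₂/Br⁻ couple is the cathode and Cr³⁺/Cr is the anode.
E°cell = +1.08 − (−0.75) = +1.83 V; balancing electrons gives n = 6.
ΔG° = −nFE°cell = −(6)(96500)(+1.83) J/mol = −1060 kJ/mol.

−1060 kJ/mol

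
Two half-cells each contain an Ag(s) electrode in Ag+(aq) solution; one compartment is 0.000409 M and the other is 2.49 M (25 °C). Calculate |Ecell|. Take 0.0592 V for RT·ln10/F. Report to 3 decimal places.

For a concentration cell E°cell = 0, since both electrodes use the same couple.
The compartment with the higher Ag+(aq) concentration (2.49 M) acts as the cathode; ions are reduced there and produced at the dilute (0.000409 M) anode.
With n = 1, Ecell = −(0.0592/1)·log([dilute]/[conc]) = −(0.0592/1)·log(0.000409/2.49) = +0.224 V.

0.224 V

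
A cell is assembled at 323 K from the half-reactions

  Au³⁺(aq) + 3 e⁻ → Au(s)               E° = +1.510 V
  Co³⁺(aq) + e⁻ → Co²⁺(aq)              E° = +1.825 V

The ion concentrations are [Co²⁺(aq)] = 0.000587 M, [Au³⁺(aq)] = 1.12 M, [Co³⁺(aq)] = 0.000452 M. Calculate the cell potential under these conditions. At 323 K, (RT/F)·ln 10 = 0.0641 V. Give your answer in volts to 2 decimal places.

Co³⁺/Co²⁺ is reduced (cathode, E° = +1.825 V) and Au³⁺/Au is oxidized (anode).
The standard potential is +1.825 − (+1.510) = +0.315 V and the balanced reaction transfers n = 3 electrons.
For the overall reaction 3 Co³⁺(aq) + Au(s) → 3 Co²⁺(aq) + Au³⁺(aq), Q = ([Co²⁺(aq)]^3·[Au³⁺(aq)]) / [Co³⁺(aq)]^3 = 2.45, giving log Q = 0.390.
E = E° − (0.0641/n)·log Q = +0.315 − (0.0641/3)(0.390) = +0.31 V.

+0.31 V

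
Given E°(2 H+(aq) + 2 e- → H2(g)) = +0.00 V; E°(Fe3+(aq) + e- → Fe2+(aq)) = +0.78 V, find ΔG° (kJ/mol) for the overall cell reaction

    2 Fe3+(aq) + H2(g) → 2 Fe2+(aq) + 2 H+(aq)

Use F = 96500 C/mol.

−151 kJ/mol

In the reaction as written Fe3+(aq) is reduced, so the Fe³⁺/Fe²⁺ couple is the cathode and 2H⁺/H₂ is the anode.
E°cell = +0.78 − (+0.00) = +0.78 V; balancing electrons gives n = 2.
ΔG° = −nFE°cell = −(2)(96500)(+0.78) J/mol = −151 kJ/mol.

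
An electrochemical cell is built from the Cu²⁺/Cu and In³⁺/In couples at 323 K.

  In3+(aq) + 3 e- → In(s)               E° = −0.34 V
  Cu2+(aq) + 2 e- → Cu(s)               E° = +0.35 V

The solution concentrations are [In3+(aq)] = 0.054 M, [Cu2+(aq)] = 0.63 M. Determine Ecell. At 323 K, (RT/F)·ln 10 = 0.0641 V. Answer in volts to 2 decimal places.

Cu²⁺/Cu is reduced (cathode, E° = +0.35 V) and In³⁺/In is oxidized (anode).
E°cell = +0.35 − (−0.34) = +0.69 V, with n = 6 electrons transferred.
For the overall reaction 3 Cu2+(aq) + 2 In(s) → 3 Cu(s) + 2 In3+(aq), Q = [In3+(aq)]^2 / [Cu2+(aq)]^3 = 0.0117, giving log Q = −1.933.
Applying E = E° − (RT ln10/nF)·log Q gives +0.69 − (0.0641/6)(−1.933) = +0.71 V.

+0.71 V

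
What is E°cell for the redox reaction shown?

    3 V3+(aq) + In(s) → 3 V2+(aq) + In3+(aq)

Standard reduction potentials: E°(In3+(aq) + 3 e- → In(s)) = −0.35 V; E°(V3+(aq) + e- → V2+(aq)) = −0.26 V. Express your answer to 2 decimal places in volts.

In the reaction as written, V3+(aq) is reduced (cathode) and In3+(aq) is produced by oxidation at the anode.
E°cell = E°(cathode) − E°(anode) = −0.26 − (−0.35) = +0.09 V.

+0.09 V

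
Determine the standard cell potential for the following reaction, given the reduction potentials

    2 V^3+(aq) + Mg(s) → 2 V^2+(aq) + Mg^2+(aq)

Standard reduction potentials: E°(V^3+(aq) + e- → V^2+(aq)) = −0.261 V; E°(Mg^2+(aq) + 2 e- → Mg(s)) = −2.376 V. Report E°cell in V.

+2.115 V

V^3+(aq) gains electrons, so the V³⁺/V²⁺ couple is the cathode; the Mg²⁺/Mg couple is the anode.
E°cell = E°(cathode) − E°(anode) = −0.261 − (−2.376) = +2.115 V.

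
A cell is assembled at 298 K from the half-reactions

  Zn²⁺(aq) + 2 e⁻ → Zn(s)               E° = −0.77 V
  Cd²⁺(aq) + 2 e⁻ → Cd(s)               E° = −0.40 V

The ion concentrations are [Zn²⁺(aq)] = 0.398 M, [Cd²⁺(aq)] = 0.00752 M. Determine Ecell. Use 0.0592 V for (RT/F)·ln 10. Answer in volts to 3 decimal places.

+0.319 V

The Cd²⁺/Cd couple has the more positive E°, so it is the cathode; Zn²⁺/Zn is the anode.
E°cell = E°cat − E°an = −0.40 − (−0.77) = +0.37 V; n = 2.
The balanced reaction is Cd²⁺(aq) + Zn(s) → Cd(s) + Zn²⁺(aq), so Q = [Zn²⁺(aq)] / [Cd²⁺(aq)] = 52.9 and log Q = 1.724.
Applying E = E° − (RT ln10/nF)·log Q gives +0.37 − (0.0592/2)(1.724) = +0.319 V.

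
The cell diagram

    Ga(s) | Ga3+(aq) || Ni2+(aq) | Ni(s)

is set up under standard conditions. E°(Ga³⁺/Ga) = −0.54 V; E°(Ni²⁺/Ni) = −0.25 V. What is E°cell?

+0.29 V

By convention the left-hand electrode in cell notation is the anode (oxidation) and the right-hand electrode is the cathode (reduction).
E°cell = E°(right) − E°(left) = −0.25 − (−0.54) = +0.29 V.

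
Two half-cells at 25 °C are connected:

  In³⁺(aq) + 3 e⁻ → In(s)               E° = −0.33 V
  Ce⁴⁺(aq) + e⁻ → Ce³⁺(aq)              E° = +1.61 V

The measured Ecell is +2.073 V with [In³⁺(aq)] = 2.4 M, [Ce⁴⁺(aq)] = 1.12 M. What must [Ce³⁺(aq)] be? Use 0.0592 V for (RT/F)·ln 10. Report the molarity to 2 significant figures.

0.0047 M

Ce⁴⁺/Ce³⁺ is the cathode (higher E°); E°cell = +1.61 − (−0.33) = +1.94 V with n = 3.
Rearranging E = E° − (0.0592/n)·log Q gives log Q = 3(+1.94 − (+2.073))/0.0592 = −6.740.
For 3 Ce⁴⁺(aq) + In(s) → 3 Ce³⁺(aq) + In³⁺(aq), the reaction quotient is Q = ([Ce³⁺(aq)]^3·[In³⁺(aq)]) / [Ce⁴⁺(aq)]^3.
Isolating [Ce³⁺(aq)] in Q = 10^{−6.740} yields log [Ce³⁺(aq)] = −2.324, i.e. 0.0047 M.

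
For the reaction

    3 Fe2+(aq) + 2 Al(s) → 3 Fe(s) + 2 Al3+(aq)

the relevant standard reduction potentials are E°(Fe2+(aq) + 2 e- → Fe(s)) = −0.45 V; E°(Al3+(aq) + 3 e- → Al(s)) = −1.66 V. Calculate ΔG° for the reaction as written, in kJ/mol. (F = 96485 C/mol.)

In the reaction as written Fe2+(aq) is reduced, so the Fe²⁺/Fe couple is the cathode and Al³⁺/Al is the anode.
E°cell = −0.45 − (−1.66) = +1.21 V; balancing electrons gives n = 6.
ΔG° = −nFE°cell = −(6)(96485)(+1.21) J/mol = −700 kJ/mol.

−700 kJ/mol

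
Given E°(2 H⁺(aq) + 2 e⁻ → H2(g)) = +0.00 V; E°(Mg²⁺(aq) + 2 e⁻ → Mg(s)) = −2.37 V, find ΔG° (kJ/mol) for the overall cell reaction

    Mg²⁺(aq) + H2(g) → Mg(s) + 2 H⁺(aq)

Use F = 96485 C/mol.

+457 kJ/mol

In the reaction as written Mg²⁺(aq) is reduced, so the Mg²⁺/Mg couple is the cathode and 2H⁺/H₂ is the anode.
E°cell = −2.37 − (+0.00) = −2.37 V; balancing electrons gives n = 2.
ΔG° = −nFE°cell = −(2)(96485)(−2.37) J/mol = +457 kJ/mol.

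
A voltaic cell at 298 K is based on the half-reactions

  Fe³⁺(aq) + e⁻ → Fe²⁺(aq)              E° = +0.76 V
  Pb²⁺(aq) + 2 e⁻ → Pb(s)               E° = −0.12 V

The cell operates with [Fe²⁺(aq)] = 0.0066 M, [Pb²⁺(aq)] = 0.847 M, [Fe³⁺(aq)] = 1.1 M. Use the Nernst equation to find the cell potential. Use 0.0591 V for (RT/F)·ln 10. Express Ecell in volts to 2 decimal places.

+1.01 V

Since E°(Fe³⁺/Fe²⁺) > E°(Pb²⁺/Pb), Fe³⁺/Fe²⁺ serves as the cathode.
The standard potential is +0.76 − (−0.12) = +0.88 V and the balanced reaction transfers n = 2 electrons.
Balancing gives 2 Fe³⁺(aq) + Pb(s) → 2 Fe²⁺(aq) + Pb²⁺(aq); hence Q = ([Fe²⁺(aq)]^2·[Pb²⁺(aq)]) / [Fe³⁺(aq)]^2 = 3.05×10^−5 (log Q = −4.516).
By the Nernst equation, E = +0.88 − (0.0591/2)·(−4.516) = +1.01 V.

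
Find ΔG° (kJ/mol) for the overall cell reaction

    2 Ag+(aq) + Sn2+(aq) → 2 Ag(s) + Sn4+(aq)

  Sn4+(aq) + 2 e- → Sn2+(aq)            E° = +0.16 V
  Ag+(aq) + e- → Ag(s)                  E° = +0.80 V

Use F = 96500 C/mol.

In the reaction as written Ag+(aq) is reduced, so the Ag⁺/Ag couple is the cathode and Sn⁴⁺/Sn²⁺ is the anode.
E°cell = +0.80 − (+0.16) = +0.64 V; balancing electrons gives n = 2.
ΔG° = −nFE°cell = −(2)(96500)(+0.64) J/mol = −124 kJ/mol.

−124 kJ/mol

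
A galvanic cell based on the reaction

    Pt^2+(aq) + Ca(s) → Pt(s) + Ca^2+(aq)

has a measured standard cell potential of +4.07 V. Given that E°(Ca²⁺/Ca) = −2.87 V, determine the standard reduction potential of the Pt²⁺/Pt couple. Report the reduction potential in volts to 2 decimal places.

+1.20 V

In the reaction as written the Pt²⁺/Pt couple is reduced (cathode) and Ca²⁺/Ca is oxidized (anode), so E°cell = E°(Pt²⁺/Pt) − E°(Ca²⁺/Ca).
E°(Pt²⁺/Pt) = E°cell + E°(anode) = +4.07 + (−2.87) = +1.20 V.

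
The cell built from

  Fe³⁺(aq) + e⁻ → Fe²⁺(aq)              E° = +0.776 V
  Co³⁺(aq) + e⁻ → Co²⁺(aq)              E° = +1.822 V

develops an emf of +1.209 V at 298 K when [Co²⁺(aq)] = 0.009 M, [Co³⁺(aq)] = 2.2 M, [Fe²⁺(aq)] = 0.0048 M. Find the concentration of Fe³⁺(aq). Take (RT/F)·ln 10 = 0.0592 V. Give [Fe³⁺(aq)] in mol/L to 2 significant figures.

0.0021 M

Co³⁺/Co²⁺ is the cathode (higher E°); E°cell = +1.822 − (+0.776) = +1.046 V with n = 1.
Rearranging E = E° − (0.0592/n)·log Q gives log Q = 1(+1.046 − (+1.209))/0.0592 = −2.753.
The balanced reaction is Co³⁺(aq) + Fe²⁺(aq) → Co²⁺(aq) + Fe³⁺(aq), so Q = ([Co²⁺(aq)]·[Fe³⁺(aq)]) / ([Co³⁺(aq)]·[Fe²⁺(aq)]).
Solving for the unknown gives log [Fe³⁺(aq)] = −2.684, so [Fe³⁺(aq)] ≈ 0.0021 M.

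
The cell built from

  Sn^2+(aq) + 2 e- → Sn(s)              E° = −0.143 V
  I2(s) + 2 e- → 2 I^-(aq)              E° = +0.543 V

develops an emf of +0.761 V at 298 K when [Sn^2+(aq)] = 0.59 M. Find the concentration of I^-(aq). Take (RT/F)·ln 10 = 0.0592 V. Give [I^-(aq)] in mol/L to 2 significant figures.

The I₂/I⁻ couple has the larger reduction potential, so it is the cathode: E°cell = +0.543 − (−0.143) = +0.686 V and n = 2.
From the Nernst equation, log Q = n(E° − E)/0.0592 = 2·(+0.686 − (+0.761))/0.0592 = −2.534.
Balancing electrons gives I2(s) + Sn(s) → 2 I^-(aq) + Sn^2+(aq); thus Q = [I^-(aq)]^2·[Sn^2+(aq)].
Substituting the known concentrations and solving, log [I^-(aq)] = −1.152 and [I^-(aq)] = 0.070 M.

0.070 M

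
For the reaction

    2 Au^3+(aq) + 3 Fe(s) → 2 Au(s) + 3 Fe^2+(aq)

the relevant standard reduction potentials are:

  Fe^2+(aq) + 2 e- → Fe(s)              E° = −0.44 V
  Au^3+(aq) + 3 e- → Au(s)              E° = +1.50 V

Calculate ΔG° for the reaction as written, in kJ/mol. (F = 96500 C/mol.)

−1123 kJ/mol

In the reaction as written Au^3+(aq) is reduced, so the Au³⁺/Au couple is the cathode and Fe²⁺/Fe is the anode.
E°cell = +1.50 − (−0.44) = +1.94 V; balancing electrons gives n = 6.
ΔG° = −nFE°cell = −(6)(96500)(+1.94) J/mol = −1123 kJ/mol.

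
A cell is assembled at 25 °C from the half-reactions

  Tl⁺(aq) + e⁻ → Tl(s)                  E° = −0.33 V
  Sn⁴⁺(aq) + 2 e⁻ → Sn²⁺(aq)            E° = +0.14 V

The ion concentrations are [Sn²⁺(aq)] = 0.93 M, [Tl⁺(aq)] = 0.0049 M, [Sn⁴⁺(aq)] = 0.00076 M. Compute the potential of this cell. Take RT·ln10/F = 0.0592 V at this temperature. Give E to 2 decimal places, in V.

+0.52 V

The Sn⁴⁺/Sn²⁺ couple has the more positive E°, so it is the cathode; Tl⁺/Tl is the anode.
E°cell = E°cat − E°an = +0.14 − (−0.33) = +0.47 V; n = 2.
Balancing gives Sn⁴⁺(aq) + 2 Tl(s) → Sn²⁺(aq) + 2 Tl⁺(aq); hence Q = ([Sn²⁺(aq)]·[Tl⁺(aq)]^2) / [Sn⁴⁺(aq)] = 0.0294 (log Q = −1.532).
By the Nernst equation, E = +0.47 − (0.0592/2)·(−1.532) = +0.52 V.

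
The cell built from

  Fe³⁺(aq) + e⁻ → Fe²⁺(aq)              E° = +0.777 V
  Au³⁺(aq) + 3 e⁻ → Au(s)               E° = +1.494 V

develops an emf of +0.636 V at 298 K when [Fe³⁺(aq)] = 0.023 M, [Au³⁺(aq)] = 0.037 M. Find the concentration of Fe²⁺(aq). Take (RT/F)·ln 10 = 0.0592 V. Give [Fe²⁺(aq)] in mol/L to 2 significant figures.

Au³⁺/Au is the cathode (higher E°); E°cell = +1.494 − (+0.777) = +0.717 V with n = 3.
From the Nernst equation, log Q = n(E° − E)/0.0592 = 3·(+0.717 − (+0.636))/0.0592 = 4.105.
The balanced reaction is Au³⁺(aq) + 3 Fe²⁺(aq) → Au(s) + 3 Fe³⁺(aq), so Q = [Fe³⁺(aq)]^3 / ([Au³⁺(aq)]·[Fe²⁺(aq)]^3).
Substituting the known concentrations and solving, log [Fe²⁺(aq)] = −2.529 and [Fe²⁺(aq)] = 0.0030 M.

0.0030 M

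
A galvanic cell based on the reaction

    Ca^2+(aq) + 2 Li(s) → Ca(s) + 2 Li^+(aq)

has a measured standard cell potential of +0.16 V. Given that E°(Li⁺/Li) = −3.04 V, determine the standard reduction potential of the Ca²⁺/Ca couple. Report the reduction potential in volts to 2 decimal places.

In the reaction as written the Ca²⁺/Ca couple is reduced (cathode) and Li⁺/Li is oxidized (anode), so E°cell = E°(Ca²⁺/Ca) − E°(Li⁺/Li).
E°(Ca²⁺/Ca) = E°cell + E°(anode) = +0.16 + (−3.04) = −2.88 V.

−2.88 V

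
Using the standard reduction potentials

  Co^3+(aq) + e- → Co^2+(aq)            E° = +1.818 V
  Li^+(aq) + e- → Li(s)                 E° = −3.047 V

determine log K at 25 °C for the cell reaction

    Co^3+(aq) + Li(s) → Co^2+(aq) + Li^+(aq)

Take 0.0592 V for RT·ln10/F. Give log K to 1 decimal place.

log K = 82.2

The Co³⁺/Co²⁺ couple is reduced (cathode); E°cell = +1.818 − (−3.047) = +4.865 V with n = 1.
At equilibrium E = 0, so log K = nE°cell / 0.0592 = (1)(+4.865) / 0.0592 = 82.2.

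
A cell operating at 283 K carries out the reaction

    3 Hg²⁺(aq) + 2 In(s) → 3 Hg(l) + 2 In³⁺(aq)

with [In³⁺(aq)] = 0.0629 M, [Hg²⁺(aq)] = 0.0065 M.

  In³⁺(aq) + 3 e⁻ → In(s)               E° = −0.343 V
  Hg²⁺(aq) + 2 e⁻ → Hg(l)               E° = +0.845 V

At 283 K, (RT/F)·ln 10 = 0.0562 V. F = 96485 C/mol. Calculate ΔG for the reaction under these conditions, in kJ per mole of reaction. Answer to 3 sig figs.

−665 kJ/mol

With Hg²⁺/Hg reduced at the cathode, E°cell = +0.845 − (−0.343) = +1.188 V and n = 6.
Here Q = [In³⁺(aq)]^2 / [Hg²⁺(aq)]^3 = 1.44×10^4 (log Q = 4.159), giving E = +1.188 − (0.0562/6)·(4.159) = +1.1490 V.
Finally ΔG = −nFE = −(6)(96485 C/mol)(+1.1490 V) = −665 kJ/mol.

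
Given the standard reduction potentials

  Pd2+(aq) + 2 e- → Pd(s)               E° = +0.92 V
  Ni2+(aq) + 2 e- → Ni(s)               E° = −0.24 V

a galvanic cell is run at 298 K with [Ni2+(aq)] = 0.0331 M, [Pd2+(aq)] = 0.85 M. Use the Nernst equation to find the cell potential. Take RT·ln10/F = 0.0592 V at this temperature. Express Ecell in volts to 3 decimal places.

+1.202 V

Pd²⁺/Pd is reduced (cathode, E° = +0.92 V) and Ni²⁺/Ni is oxidized (anode).
E°cell = +0.92 − (−0.24) = +1.16 V, with n = 2 electrons transferred.
Balancing gives Pd2+(aq) + Ni(s) → Pd(s) + Ni2+(aq); hence Q = [Ni2+(aq)] / [Pd2+(aq)] = 0.0389 (log Q = −1.410).
Applying E = E° − (RT ln10/nF)·log Q gives +1.16 − (0.0592/2)(−1.410) = +1.202 V.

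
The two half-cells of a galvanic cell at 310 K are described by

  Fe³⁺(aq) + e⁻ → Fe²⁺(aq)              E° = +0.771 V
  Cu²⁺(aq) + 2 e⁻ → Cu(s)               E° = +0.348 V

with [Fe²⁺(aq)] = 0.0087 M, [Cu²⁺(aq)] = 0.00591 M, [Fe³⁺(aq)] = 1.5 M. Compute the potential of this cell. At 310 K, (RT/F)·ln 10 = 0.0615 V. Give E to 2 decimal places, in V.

Since E°(Fe³⁺/Fe²⁺) > E°(Cu²⁺/Cu), Fe³⁺/Fe²⁺ serves as the cathode.
E°cell = +0.771 − (+0.348) = +0.423 V, with n = 2 electrons transferred.
The balanced reaction is 2 Fe³⁺(aq) + Cu(s) → 2 Fe²⁺(aq) + Cu²⁺(aq), so Q = ([Fe²⁺(aq)]^2·[Cu²⁺(aq)]) / [Fe³⁺(aq)]^2 = 1.99×10^−7 and log Q = −6.702.
Applying E = E° − (RT ln10/nF)·log Q gives +0.423 − (0.0615/2)(−6.702) = +0.63 V.

+0.63 V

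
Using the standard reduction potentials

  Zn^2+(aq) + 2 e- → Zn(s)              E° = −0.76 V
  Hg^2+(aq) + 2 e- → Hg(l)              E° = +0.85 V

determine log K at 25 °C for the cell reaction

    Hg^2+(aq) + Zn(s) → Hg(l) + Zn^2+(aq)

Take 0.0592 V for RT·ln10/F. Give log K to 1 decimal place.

log K = 54.4

The Hg²⁺/Hg couple is reduced (cathode); E°cell = +0.85 − (−0.76) = +1.61 V with n = 2.
At equilibrium E = 0, so log K = nE°cell / 0.0592 = (2)(+1.61) / 0.0592 = 54.4.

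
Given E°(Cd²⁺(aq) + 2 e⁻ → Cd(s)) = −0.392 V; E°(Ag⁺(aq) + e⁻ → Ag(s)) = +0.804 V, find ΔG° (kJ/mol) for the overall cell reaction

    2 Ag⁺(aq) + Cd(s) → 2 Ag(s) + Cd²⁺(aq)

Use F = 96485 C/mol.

In the reaction as written Ag⁺(aq) is reduced, so the Ag⁺/Ag couple is the cathode and Cd²⁺/Cd is the anode.
E°cell = +0.804 − (−0.392) = +1.196 V; balancing electrons gives n = 2.
ΔG° = −nFE°cell = −(2)(96485)(+1.196) J/mol = −231 kJ/mol.

−231 kJ/mol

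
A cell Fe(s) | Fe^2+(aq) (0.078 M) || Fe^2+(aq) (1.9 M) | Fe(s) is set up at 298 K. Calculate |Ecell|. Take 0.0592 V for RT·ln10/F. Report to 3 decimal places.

0.041 V

For a concentration cell E°cell = 0, since both electrodes use the same couple.
The compartment with the higher Fe^2+(aq) concentration (1.9 M) acts as the cathode; ions are reduced there and produced at the dilute (0.078 M) anode.
With n = 2, Ecell = −(0.0592/2)·log([dilute]/[conc]) = −(0.0592/2)·log(0.078/1.9) = +0.041 V.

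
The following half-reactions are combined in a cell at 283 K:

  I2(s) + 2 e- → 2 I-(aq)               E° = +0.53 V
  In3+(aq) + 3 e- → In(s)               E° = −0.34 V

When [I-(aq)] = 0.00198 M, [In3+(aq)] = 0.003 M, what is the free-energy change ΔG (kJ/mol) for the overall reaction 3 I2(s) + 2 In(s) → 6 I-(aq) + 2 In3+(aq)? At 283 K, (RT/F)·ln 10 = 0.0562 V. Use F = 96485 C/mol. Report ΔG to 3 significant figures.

E°cell = +0.53 − (−0.34) = +0.87 V; the balanced reaction transfers n = 6 electrons.
Here Q = [I-(aq)]^6·[In3+(aq)]^2 = 5.42×10^−22 (log Q = −21.266), giving E = +0.87 − (0.0562/6)·(−21.266) = +1.0692 V.
Then ΔG = −nFE = −6 × 96485 × +1.0692 J/mol = −619 kJ/mol.

−619 kJ/mol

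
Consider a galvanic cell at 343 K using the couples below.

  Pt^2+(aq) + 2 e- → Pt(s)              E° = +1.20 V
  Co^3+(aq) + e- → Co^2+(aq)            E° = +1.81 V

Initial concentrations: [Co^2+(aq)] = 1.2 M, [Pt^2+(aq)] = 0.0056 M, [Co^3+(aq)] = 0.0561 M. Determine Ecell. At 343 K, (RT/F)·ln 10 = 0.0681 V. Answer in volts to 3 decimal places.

+0.596 V

Since E°(Co³⁺/Co²⁺) > E°(Pt²⁺/Pt), Co³⁺/Co²⁺ serves as the cathode.
E°cell = +1.81 − (+1.20) = +0.61 V, with n = 2 electrons transferred.
For the overall reaction 2 Co^3+(aq) + Pt(s) → 2 Co^2+(aq) + Pt^2+(aq), Q = ([Co^2+(aq)]^2·[Pt^2+(aq)]) / [Co^3+(aq)]^2 = 2.56, giving log Q = 0.409.
By the Nernst equation, E = +0.61 − (0.0681/2)·(0.409) = +0.596 V.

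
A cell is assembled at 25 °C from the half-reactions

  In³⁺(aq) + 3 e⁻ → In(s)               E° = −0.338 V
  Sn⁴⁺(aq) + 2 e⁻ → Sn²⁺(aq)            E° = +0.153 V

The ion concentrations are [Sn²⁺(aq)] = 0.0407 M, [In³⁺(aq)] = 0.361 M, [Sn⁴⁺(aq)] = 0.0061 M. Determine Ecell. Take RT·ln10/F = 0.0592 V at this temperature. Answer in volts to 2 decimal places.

Since E°(Sn⁴⁺/Sn²⁺) > E°(In³⁺/In), Sn⁴⁺/Sn²⁺ serves as the cathode.
The standard potential is +0.153 − (−0.338) = +0.491 V and the balanced reaction transfers n = 6 electrons.
For the overall reaction 3 Sn⁴⁺(aq) + 2 In(s) → 3 Sn²⁺(aq) + 2 In³⁺(aq), Q = ([Sn²⁺(aq)]^3·[In³⁺(aq)]^2) / [Sn⁴⁺(aq)]^3 = 38.7, giving log Q = 1.588.
By the Nernst equation, E = +0.491 − (0.0592/6)·(1.588) = +0.48 V.

+0.48 V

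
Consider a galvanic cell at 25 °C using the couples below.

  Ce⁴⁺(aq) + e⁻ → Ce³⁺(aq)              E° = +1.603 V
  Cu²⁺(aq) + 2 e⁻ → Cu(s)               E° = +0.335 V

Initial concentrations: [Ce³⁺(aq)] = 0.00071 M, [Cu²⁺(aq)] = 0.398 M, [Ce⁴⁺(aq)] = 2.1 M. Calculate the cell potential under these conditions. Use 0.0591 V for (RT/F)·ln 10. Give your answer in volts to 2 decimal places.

+1.48 V

Since E°(Ce⁴⁺/Ce³⁺) > E°(Cu²⁺/Cu), Ce⁴⁺/Ce³⁺ serves as the cathode.
E°cell = +1.603 − (+0.335) = +1.268 V, with n = 2 electrons transferred.
The balanced reaction is 2 Ce⁴⁺(aq) + Cu(s) → 2 Ce³⁺(aq) + Cu²⁺(aq), so Q = ([Ce³⁺(aq)]^2·[Cu²⁺(aq)]) / [Ce⁴⁺(aq)]^2 = 4.55×10^−8 and log Q = −7.342.
By the Nernst equation, E = +1.268 − (0.0591/2)·(−7.342) = +1.48 V.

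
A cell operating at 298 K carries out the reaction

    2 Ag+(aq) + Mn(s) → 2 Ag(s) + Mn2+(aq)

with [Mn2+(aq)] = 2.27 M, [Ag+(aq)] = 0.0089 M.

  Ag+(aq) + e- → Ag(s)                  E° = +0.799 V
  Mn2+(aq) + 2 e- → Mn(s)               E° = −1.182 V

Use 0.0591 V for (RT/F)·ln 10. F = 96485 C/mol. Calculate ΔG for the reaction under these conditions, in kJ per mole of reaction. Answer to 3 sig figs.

E°cell = +0.799 − (−1.182) = +1.981 V; the balanced reaction transfers n = 2 electrons.
The reaction quotient is [Mn2+(aq)] / [Ag+(aq)]^2 = 2.87×10^4; by Nernst, E = +1.981 − (0.0591/2)(4.457) = +1.8493 V.
ΔG = −nFE = −(2)(96485)(+1.8493) J/mol = −357 kJ/mol.

−357 kJ/mol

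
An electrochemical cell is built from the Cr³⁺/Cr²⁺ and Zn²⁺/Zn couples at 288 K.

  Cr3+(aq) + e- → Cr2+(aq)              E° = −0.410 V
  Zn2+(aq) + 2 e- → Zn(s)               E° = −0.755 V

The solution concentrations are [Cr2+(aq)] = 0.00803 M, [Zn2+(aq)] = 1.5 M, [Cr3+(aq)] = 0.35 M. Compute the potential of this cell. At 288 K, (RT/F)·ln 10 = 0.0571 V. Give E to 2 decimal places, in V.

+0.43 V

Since E°(Cr³⁺/Cr²⁺) > E°(Zn²⁺/Zn), Cr³⁺/Cr²⁺ serves as the cathode.
E°cell = −0.410 − (−0.755) = +0.345 V, with n = 2 electrons transferred.
For the overall reaction 2 Cr3+(aq) + Zn(s) → 2 Cr2+(aq) + Zn2+(aq), Q = ([Cr2+(aq)]^2·[Zn2+(aq)]) / [Cr3+(aq)]^2 = 0.00079, giving log Q = −3.103.
E = E° − (0.0571/n)·log Q = +0.345 − (0.0571/2)(−3.103) = +0.43 V.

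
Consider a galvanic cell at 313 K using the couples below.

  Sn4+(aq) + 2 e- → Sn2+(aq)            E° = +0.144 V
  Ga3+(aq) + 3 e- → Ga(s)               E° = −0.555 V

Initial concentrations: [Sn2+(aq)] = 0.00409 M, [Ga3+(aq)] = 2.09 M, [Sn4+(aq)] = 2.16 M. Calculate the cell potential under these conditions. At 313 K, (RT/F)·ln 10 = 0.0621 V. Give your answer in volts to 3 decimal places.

Sn⁴⁺/Sn²⁺ is reduced (cathode, E° = +0.144 V) and Ga³⁺/Ga is oxidized (anode).
E°cell = +0.144 − (−0.555) = +0.699 V, with n = 6 electrons transferred.
For the overall reaction 3 Sn4+(aq) + 2 Ga(s) → 3 Sn2+(aq) + 2 Ga3+(aq), Q = ([Sn2+(aq)]^3·[Ga3+(aq)]^2) / [Sn4+(aq)]^3 = 2.97×10^−8, giving log Q = −7.528.
Applying E = E° − (RT ln10/nF)·log Q gives +0.699 − (0.0621/6)(−7.528) = +0.777 V.

+0.777 V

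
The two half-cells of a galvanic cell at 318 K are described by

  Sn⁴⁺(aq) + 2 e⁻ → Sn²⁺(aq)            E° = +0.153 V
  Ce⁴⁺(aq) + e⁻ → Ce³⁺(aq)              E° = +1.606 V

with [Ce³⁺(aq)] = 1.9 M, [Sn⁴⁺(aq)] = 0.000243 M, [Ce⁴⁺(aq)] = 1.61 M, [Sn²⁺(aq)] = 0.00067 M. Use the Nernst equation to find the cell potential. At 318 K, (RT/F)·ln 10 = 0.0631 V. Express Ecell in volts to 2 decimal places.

+1.46 V

Ce⁴⁺/Ce³⁺ is reduced (cathode, E° = +1.606 V) and Sn⁴⁺/Sn²⁺ is oxidized (anode).
E°cell = E°cat − E°an = +1.606 − (+0.153) = +1.453 V; n = 2.
The balanced reaction is 2 Ce⁴⁺(aq) + Sn²⁺(aq) → 2 Ce³⁺(aq) + Sn⁴⁺(aq), so Q = ([Ce³⁺(aq)]^2·[Sn⁴⁺(aq)]) / ([Ce⁴⁺(aq)]^2·[Sn²⁺(aq)]) = 0.505 and log Q = −0.297.
E = E° − (0.0631/n)·log Q = +1.453 − (0.0631/2)(−0.297) = +1.46 V.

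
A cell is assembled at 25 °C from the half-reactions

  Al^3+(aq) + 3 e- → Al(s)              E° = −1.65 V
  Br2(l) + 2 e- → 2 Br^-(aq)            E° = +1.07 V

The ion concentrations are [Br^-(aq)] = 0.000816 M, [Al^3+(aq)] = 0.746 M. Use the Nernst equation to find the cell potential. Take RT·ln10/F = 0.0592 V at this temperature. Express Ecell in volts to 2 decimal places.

Br₂/Br⁻ is reduced (cathode, E° = +1.07 V) and Al³⁺/Al is oxidized (anode).
E°cell = +1.07 − (−1.65) = +2.72 V, with n = 6 electrons transferred.
Balancing gives 3 Br2(l) + 2 Al(s) → 6 Br^-(aq) + 2 Al^3+(aq); hence Q = [Br^-(aq)]^6·[Al^3+(aq)]^2 = 1.64×10^−19 (log Q = −18.784).
By the Nernst equation, E = +2.72 − (0.0592/6)·(−18.784) = +2.91 V.

+2.91 V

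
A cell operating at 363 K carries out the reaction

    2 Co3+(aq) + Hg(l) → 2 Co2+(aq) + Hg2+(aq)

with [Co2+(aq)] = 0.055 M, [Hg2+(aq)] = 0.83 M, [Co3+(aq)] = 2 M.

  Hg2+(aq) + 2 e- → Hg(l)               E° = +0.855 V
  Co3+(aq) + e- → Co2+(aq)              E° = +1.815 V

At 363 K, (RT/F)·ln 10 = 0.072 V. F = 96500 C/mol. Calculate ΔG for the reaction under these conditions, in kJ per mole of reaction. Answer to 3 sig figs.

With Co³⁺/Co²⁺ reduced at the cathode, E°cell = +1.815 − (+0.855) = +0.960 V and n = 2.
The reaction quotient is ([Co2+(aq)]^2·[Hg2+(aq)]) / [Co3+(aq)]^2 = 0.000628; by Nernst, E = +0.960 − (0.072/2)(−3.202) = +1.0753 V.
Finally ΔG = −nFE = −(2)(96500 C/mol)(+1.0753 V) = −208 kJ/mol.

−208 kJ/mol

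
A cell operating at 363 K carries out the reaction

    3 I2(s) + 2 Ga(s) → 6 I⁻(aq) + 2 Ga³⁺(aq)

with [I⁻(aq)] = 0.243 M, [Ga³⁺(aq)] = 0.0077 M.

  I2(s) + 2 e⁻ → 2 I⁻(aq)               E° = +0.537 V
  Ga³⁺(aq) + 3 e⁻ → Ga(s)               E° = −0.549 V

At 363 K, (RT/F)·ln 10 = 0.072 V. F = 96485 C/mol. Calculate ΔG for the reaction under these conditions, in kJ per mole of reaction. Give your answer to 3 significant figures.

−684 kJ/mol

With I₂/I⁻ reduced at the cathode, E°cell = +0.537 − (−0.549) = +1.086 V and n = 6.
Here Q = [I⁻(aq)]^6·[Ga³⁺(aq)]^2 = 1.22×10^−8 (log Q = −7.913), giving E = +1.086 − (0.072/6)·(−7.913) = +1.1810 V.
Finally ΔG = −nFE = −(6)(96485 C/mol)(+1.1810 V) = −684 kJ/mol.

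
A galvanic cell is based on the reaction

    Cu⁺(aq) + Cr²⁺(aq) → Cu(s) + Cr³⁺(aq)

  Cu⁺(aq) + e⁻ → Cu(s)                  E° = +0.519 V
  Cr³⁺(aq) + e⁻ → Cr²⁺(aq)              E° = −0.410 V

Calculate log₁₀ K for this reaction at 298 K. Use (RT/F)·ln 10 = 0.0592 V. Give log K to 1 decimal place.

The Cu⁺/Cu couple is reduced (cathode); E°cell = +0.519 − (−0.410) = +0.929 V with n = 1.
At equilibrium E = 0, so log K = nE°cell / 0.0592 = (1)(+0.929) / 0.0592 = 15.7.

log K = 15.7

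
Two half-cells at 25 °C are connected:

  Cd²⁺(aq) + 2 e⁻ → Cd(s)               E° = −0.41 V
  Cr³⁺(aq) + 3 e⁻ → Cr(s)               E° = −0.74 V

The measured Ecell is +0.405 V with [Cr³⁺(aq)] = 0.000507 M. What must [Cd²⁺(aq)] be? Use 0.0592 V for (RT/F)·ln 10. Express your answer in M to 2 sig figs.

2.2 M

With Cd²⁺/Cd at the cathode and Cr³⁺/Cr at the anode, E°cell = −0.41 − (−0.74) = +0.33 V (n = 6).
Since E = E° − (0.0592/n)·log Q, log Q = n(E° − E)/0.0592 = −7.601.
Balancing electrons gives 3 Cd²⁺(aq) + 2 Cr(s) → 3 Cd(s) + 2 Cr³⁺(aq); thus Q = [Cr³⁺(aq)]^2 / [Cd²⁺(aq)]^3.
Substituting the known concentrations and solving, log [Cd²⁺(aq)] = 0.337 and [Cd²⁺(aq)] = 2.2 M.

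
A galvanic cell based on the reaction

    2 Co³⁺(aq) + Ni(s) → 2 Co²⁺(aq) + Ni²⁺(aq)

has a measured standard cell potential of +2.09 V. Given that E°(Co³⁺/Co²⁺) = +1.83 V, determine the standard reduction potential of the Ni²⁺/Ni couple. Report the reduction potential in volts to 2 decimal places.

−0.26 V

In the reaction as written the Co³⁺/Co²⁺ couple is reduced (cathode) and Ni²⁺/Ni is oxidized (anode), so E°cell = E°(Co³⁺/Co²⁺) − E°(Ni²⁺/Ni).
E°(Ni²⁺/Ni) = E°(cathode) − E°cell = +1.83 − (+2.09) = −0.26 V.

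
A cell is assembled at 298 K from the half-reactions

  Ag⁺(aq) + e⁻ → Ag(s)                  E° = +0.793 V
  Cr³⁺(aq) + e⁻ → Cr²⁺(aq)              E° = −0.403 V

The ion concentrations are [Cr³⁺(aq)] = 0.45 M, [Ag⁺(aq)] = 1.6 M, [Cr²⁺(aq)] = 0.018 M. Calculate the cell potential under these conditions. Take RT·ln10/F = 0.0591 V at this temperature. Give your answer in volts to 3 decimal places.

+1.125 V

The Ag⁺/Ag couple has the more positive E°, so it is the cathode; Cr³⁺/Cr²⁺ is the anode.
The standard potential is +0.793 − (−0.403) = +1.196 V and the balanced reaction transfers n = 1 electron.
The balanced reaction is Ag⁺(aq) + Cr²⁺(aq) → Ag(s) + Cr³⁺(aq), so Q = [Cr³⁺(aq)] / ([Ag⁺(aq)]·[Cr²⁺(aq)]) = 15.6 and log Q = 1.194.
E = E° − (0.0591/n)·log Q = +1.196 − (0.0591/1)(1.194) = +1.125 V.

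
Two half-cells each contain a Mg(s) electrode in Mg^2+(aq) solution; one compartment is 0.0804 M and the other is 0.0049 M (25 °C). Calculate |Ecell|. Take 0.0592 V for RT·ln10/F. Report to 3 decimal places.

0.036 V

For a concentration cell E°cell = 0, since both electrodes use the same couple.
The compartment with the higher Mg^2+(aq) concentration (0.0804 M) acts as the cathode; ions are reduced there and produced at the dilute (0.0049 M) anode.
With n = 2, Ecell = −(0.0592/2)·log([dilute]/[conc]) = −(0.0592/2)·log(0.0049/0.0804) = +0.036 V.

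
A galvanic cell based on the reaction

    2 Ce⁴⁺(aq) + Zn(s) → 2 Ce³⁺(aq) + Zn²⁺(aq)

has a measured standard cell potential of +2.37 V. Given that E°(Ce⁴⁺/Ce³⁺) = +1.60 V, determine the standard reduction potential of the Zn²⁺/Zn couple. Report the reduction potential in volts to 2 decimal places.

In the reaction as written the Ce⁴⁺/Ce³⁺ couple is reduced (cathode) and Zn²⁺/Zn is oxidized (anode), so E°cell = E°(Ce⁴⁺/Ce³⁺) − E°(Zn²⁺/Zn).
E°(Zn²⁺/Zn) = E°(cathode) − E°cell = +1.60 − (+2.37) = −0.77 V.

−0.77 V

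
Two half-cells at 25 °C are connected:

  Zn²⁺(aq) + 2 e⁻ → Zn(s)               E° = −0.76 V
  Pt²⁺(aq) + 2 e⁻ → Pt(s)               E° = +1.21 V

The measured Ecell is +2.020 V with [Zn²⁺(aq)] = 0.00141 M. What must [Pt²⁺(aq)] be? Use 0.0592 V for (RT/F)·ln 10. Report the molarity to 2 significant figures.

With Pt²⁺/Pt at the cathode and Zn²⁺/Zn at the anode, E°cell = +1.21 − (−0.76) = +1.97 V (n = 2).
Since E = E° − (0.0592/n)·log Q, log Q = n(E° − E)/0.0592 = −1.689.
The balanced reaction is Pt²⁺(aq) + Zn(s) → Pt(s) + Zn²⁺(aq), so Q = [Zn²⁺(aq)] / [Pt²⁺(aq)].
Solving for the unknown gives log [Pt²⁺(aq)] = −1.162, so [Pt²⁺(aq)] ≈ 0.069 M.

0.069 M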